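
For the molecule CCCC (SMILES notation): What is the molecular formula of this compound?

C4H10

Walk through each heavy atom and fill implicit hydrogens from standard valence (C 4, N 3, O 2, S 2, halogen 1):
  atom 1: C, bond orders sum to 1 (valence 4) → 3 H
  atom 2: C, bond orders sum to 2 (valence 4) → 2 H
  atom 3: C, bond orders sum to 2 (valence 4) → 2 H
  atom 4: C, bond orders sum to 1 (valence 4) → 3 H
Totals → C:4, H:10.
In Hill order: C4H10.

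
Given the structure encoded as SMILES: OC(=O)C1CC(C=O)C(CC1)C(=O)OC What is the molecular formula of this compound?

Walk through each heavy atom and fill implicit hydrogens from standard valence (C 4, N 3, O 2, S 2, halogen 1):
  atom 1: O, bond orders sum to 1 (valence 2) → 1 H
  atom 2: C, bond orders sum to 4 (valence 4) → 0 H
  atom 3: O, bond orders sum to 2 (valence 2) → 0 H
  atom 4: C, bond orders sum to 3 (valence 4) → 1 H
  atom 5: C, bond orders sum to 2 (valence 4) → 2 H
  atom 6: C, bond orders sum to 3 (valence 4) → 1 H
  atom 7: C, bond orders sum to 3 (valence 4) → 1 H
  atom 8: O, bond orders sum to 2 (valence 2) → 0 H
  atom 9: C, bond orders sum to 3 (valence 4) → 1 H
  atom 10: C, bond orders sum to 2 (valence 4) → 2 H
  atom 11: C, bond orders sum to 2 (valence 4) → 2 H
  atom 12: C, bond orders sum to 4 (valence 4) → 0 H
  atom 13: O, bond orders sum to 2 (valence 2) → 0 H
  atom 14: O, bond orders sum to 2 (valence 2) → 0 H
  atom 15: C, bond orders sum to 1 (valence 4) → 3 H
Totals → C:10, H:14, O:5.
In Hill order: C10H14O5.

C10H14O5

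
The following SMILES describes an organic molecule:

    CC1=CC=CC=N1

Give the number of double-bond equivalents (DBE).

4

Degree of unsaturation = (number of rings) + (number of π bonds).
Ring closures in the SMILES: 1.
π bonds: 3 double bonds (each 1 DoU) → 3 DoU from unsaturation.
Total DoU = 1 + 3 = 4.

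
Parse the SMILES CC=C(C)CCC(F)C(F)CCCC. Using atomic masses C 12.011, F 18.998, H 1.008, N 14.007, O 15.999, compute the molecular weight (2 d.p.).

204.30 g/mol

First, the molecular formula is C12H22F2 (counting implicit H from valence).
  C: 12 × 12.011 = 144.132
  F: 2 × 18.998 = 37.996
  H: 22 × 1.008 = 22.176
Sum: 12×12.011 + 2×18.998 + 22×1.008 = 204.304 → 204.30 g/mol.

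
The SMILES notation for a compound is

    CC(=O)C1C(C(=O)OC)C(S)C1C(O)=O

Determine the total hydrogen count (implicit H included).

12

Walk through each heavy atom and fill implicit hydrogens from standard valence (C 4, N 3, O 2, S 2, halogen 1):
  atom 1: C, bond orders sum to 1 (valence 4) → 3 H
  atom 2: C, bond orders sum to 4 (valence 4) → 0 H
  atom 3: O, bond orders sum to 2 (valence 2) → 0 H
  atom 4: C, bond orders sum to 3 (valence 4) → 1 H
  atom 5: C, bond orders sum to 3 (valence 4) → 1 H
  atom 6: C, bond orders sum to 4 (valence 4) → 0 H
  atom 7: O, bond orders sum to 2 (valence 2) → 0 H
  atom 8: O, bond orders sum to 2 (valence 2) → 0 H
  atom 9: C, bond orders sum to 1 (valence 4) → 3 H
  atom 10: C, bond orders sum to 3 (valence 4) → 1 H
  atom 11: S, bond orders sum to 1 (valence 2) → 1 H
  atom 12: C, bond orders sum to 3 (valence 4) → 1 H
  atom 13: C, bond orders sum to 4 (valence 4) → 0 H
  atom 14: O, bond orders sum to 1 (valence 2) → 1 H
  atom 15: O, bond orders sum to 2 (valence 2) → 0 H
Total hydrogens: 12.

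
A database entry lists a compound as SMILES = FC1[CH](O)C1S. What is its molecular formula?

C3H5FOS

Walk through each heavy atom and fill implicit hydrogens from standard valence (C 4, N 3, O 2, S 2, halogen 1):
  atom 1: F (halogen, monovalent) → 0 H
  atom 2: C, bond orders sum to 3 (valence 4) → 1 H
  atom 3: C with explicit H count 1
  atom 4: O, bond orders sum to 1 (valence 2) → 1 H
  atom 5: C, bond orders sum to 3 (valence 4) → 1 H
  atom 6: S, bond orders sum to 1 (valence 2) → 1 H
Totals → C:3, H:5, F:1, O:1, S:1.
In Hill order: C3H5FOS.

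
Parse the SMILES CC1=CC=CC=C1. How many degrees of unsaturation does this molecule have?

4

Degree of unsaturation = (number of rings) + (number of π bonds).
Ring closures in the SMILES: 1.
π bonds: 3 double bonds (each 1 DoU) → 3 DoU from unsaturation.
Total DoU = 1 + 3 = 4.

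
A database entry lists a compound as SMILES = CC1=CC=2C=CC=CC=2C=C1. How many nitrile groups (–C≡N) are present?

0

Scan the SMILES for the nitrile motif — none present.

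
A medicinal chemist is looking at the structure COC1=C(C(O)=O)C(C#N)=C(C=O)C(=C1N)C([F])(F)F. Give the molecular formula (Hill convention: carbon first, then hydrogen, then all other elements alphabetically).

C11H7F3N2O4

Walk through each heavy atom and fill implicit hydrogens from standard valence (C 4, N 3, O 2, S 2, halogen 1):
  atom 1: C, bond orders sum to 1 (valence 4) → 3 H
  atom 2: O, bond orders sum to 2 (valence 2) → 0 H
  atom 3: C, bond orders sum to 4 (valence 4) → 0 H
  atom 4: C, bond orders sum to 4 (valence 4) → 0 H
  atom 5: C, bond orders sum to 4 (valence 4) → 0 H
  atom 6: O, bond orders sum to 1 (valence 2) → 1 H
  atom 7: O, bond orders sum to 2 (valence 2) → 0 H
  atom 8: C, bond orders sum to 4 (valence 4) → 0 H
  atom 9: C, bond orders sum to 4 (valence 4) → 0 H
  atom 10: N, bond orders sum to 3 (valence 3) → 0 H
  atom 11: C, bond orders sum to 4 (valence 4) → 0 H
  atom 12: C, bond orders sum to 3 (valence 4) → 1 H
  atom 13: O, bond orders sum to 2 (valence 2) → 0 H
  atom 14: C, bond orders sum to 4 (valence 4) → 0 H
  atom 15: C, bond orders sum to 4 (valence 4) → 0 H
  atom 16: N, bond orders sum to 1 (valence 3) → 2 H
  atom 17: C, bond orders sum to 4 (valence 4) → 0 H
  atom 18: F with explicit H count 0
  atom 19: F (halogen, monovalent) → 0 H
  atom 20: F (halogen, monovalent) → 0 H
Totals → C:11, H:7, F:3, N:2, O:4.
In Hill order: C11H7F3N2O4.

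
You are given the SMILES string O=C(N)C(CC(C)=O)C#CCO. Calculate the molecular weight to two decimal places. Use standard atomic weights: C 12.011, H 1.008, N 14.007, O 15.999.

First, the molecular formula is C8H11NO3 (counting implicit H from valence).
  C: 8 × 12.011 = 96.088
  H: 11 × 1.008 = 11.088
  N: 1 × 14.007 = 14.007
  O: 3 × 15.999 = 47.997
Sum: 8×12.011 + 11×1.008 + 1×14.007 + 3×15.999 = 169.180 → 169.18 g/mol.

169.18 g/mol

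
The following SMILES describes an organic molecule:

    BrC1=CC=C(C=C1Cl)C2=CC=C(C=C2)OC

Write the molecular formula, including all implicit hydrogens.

C13H10BrClO

Walk through each heavy atom and fill implicit hydrogens from standard valence (C 4, N 3, O 2, S 2, halogen 1):
  atom 1: Br (halogen, monovalent) → 0 H
  atom 2: C, bond orders sum to 4 (valence 4) → 0 H
  atom 3: C, bond orders sum to 3 (valence 4) → 1 H
  atom 4: C, bond orders sum to 3 (valence 4) → 1 H
  atom 5: C, bond orders sum to 4 (valence 4) → 0 H
  atom 6: C, bond orders sum to 3 (valence 4) → 1 H
  atom 7: C, bond orders sum to 4 (valence 4) → 0 H
  atom 8: Cl (halogen, monovalent) → 0 H
  atom 9: C, bond orders sum to 4 (valence 4) → 0 H
  atom 10: C, bond orders sum to 3 (valence 4) → 1 H
  atom 11: C, bond orders sum to 3 (valence 4) → 1 H
  atom 12: C, bond orders sum to 4 (valence 4) → 0 H
  atom 13: C, bond orders sum to 3 (valence 4) → 1 H
  atom 14: C, bond orders sum to 3 (valence 4) → 1 H
  atom 15: O, bond orders sum to 2 (valence 2) → 0 H
  atom 16: C, bond orders sum to 1 (valence 4) → 3 H
Totals → C:13, H:10, Br:1, Cl:1, O:1.
In Hill order: C13H10BrClO.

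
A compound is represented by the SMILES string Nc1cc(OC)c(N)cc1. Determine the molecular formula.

Walk through each heavy atom and fill implicit hydrogens from standard valence (C 4, N 3, O 2, S 2, halogen 1); for lowercase aromatic atoms, an aromatic c carries 1 H when it has two neighbours and 0 H with three, and aromatic n carries 0 H:
  atom 1: N, bond orders sum to 1 (valence 3) → 2 H
  atom 2: aromatic c, 3 neighbours → 0 H
  atom 3: aromatic c, 2 neighbours → 1 H
  atom 4: aromatic c, 3 neighbours → 0 H
  atom 5: O, bond orders sum to 2 (valence 2) → 0 H
  atom 6: C, bond orders sum to 1 (valence 4) → 3 H
  atom 7: aromatic c, 3 neighbours → 0 H
  atom 8: N, bond orders sum to 1 (valence 3) → 2 H
  atom 9: aromatic c, 2 neighbours → 1 H
  atom 10: aromatic c, 2 neighbours → 1 H
Totals → C:7, H:10, N:2, O:1.

C7H10N2O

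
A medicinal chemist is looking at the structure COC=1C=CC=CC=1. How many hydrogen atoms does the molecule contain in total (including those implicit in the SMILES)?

Walk through each heavy atom and fill implicit hydrogens from standard valence (C 4, N 3, O 2, S 2, halogen 1):
  atom 1: C, bond orders sum to 1 (valence 4) → 3 H
  atom 2: O, bond orders sum to 2 (valence 2) → 0 H
  atom 3: C, bond orders sum to 4 (valence 4) → 0 H
  atom 4: C, bond orders sum to 3 (valence 4) → 1 H
  atom 5: C, bond orders sum to 3 (valence 4) → 1 H
  atom 6: C, bond orders sum to 3 (valence 4) → 1 H
  atom 7: C, bond orders sum to 3 (valence 4) → 1 H
  atom 8: C, bond orders sum to 3 (valence 4) → 1 H
Total hydrogens: 8.

8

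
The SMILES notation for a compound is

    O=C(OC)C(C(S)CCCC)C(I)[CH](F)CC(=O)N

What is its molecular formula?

Walk through each heavy atom and fill implicit hydrogens from standard valence (C 4, N 3, O 2, S 2, halogen 1):
  atom 1: O, bond orders sum to 2 (valence 2) → 0 H
  atom 2: C, bond orders sum to 4 (valence 4) → 0 H
  atom 3: O, bond orders sum to 2 (valence 2) → 0 H
  atom 4: C, bond orders sum to 1 (valence 4) → 3 H
  atom 5: C, bond orders sum to 3 (valence 4) → 1 H
  atom 6: C, bond orders sum to 3 (valence 4) → 1 H
  atom 7: S, bond orders sum to 1 (valence 2) → 1 H
  atom 8: C, bond orders sum to 2 (valence 4) → 2 H
  atom 9: C, bond orders sum to 2 (valence 4) → 2 H
  atom 10: C, bond orders sum to 2 (valence 4) → 2 H
  atom 11: C, bond orders sum to 1 (valence 4) → 3 H
  atom 12: C, bond orders sum to 3 (valence 4) → 1 H
  atom 13: I (halogen, monovalent) → 0 H
  atom 14: C with explicit H count 1
  atom 15: F (halogen, monovalent) → 0 H
  atom 16: C, bond orders sum to 2 (valence 4) → 2 H
  atom 17: C, bond orders sum to 4 (valence 4) → 0 H
  atom 18: O, bond orders sum to 2 (valence 2) → 0 H
  atom 19: N, bond orders sum to 1 (valence 3) → 2 H
Totals → C:12, H:21, F:1, I:1, N:1, O:3, S:1.

C12H21FINO3S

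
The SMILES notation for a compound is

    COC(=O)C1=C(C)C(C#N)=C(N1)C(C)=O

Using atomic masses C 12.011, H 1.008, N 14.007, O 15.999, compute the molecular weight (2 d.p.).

206.20 g/mol

First, the molecular formula is C10H10N2O3 (counting implicit H from valence).
  C: 10 × 12.011 = 120.110
  H: 10 × 1.008 = 10.080
  N: 2 × 14.007 = 28.014
  O: 3 × 15.999 = 47.997
Sum: 10×12.011 + 10×1.008 + 2×14.007 + 3×15.999 = 206.201 → 206.20 g/mol.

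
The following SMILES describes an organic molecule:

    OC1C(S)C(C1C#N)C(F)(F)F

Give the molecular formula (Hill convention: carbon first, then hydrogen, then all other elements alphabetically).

C6H6F3NOS

Walk through each heavy atom and fill implicit hydrogens from standard valence (C 4, N 3, O 2, S 2, halogen 1):
  atom 1: O, bond orders sum to 1 (valence 2) → 1 H
  atom 2: C, bond orders sum to 3 (valence 4) → 1 H
  atom 3: C, bond orders sum to 3 (valence 4) → 1 H
  atom 4: S, bond orders sum to 1 (valence 2) → 1 H
  atom 5: C, bond orders sum to 3 (valence 4) → 1 H
  atom 6: C, bond orders sum to 3 (valence 4) → 1 H
  atom 7: C, bond orders sum to 4 (valence 4) → 0 H
  atom 8: N, bond orders sum to 3 (valence 3) → 0 H
  atom 9: C, bond orders sum to 4 (valence 4) → 0 H
  atom 10: F (halogen, monovalent) → 0 H
  atom 11: F (halogen, monovalent) → 0 H
  atom 12: F (halogen, monovalent) → 0 H
Totals → C:6, H:6, F:3, N:1, O:1, S:1.
In Hill order: C6H6F3NOS.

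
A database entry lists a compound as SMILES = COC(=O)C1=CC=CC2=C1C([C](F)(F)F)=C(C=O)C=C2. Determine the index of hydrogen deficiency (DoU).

9

Molecular formula: C14H9F3O3.
DoU = (2C + 2 + N − H − X) / 2, where X is the halogen count and O/S are ignored.
    = (2·14 + 2 + 0 − 9 − 3) / 2 = 18 / 2 = 9.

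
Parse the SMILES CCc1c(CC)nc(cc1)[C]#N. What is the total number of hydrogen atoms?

Walk through each heavy atom and fill implicit hydrogens from standard valence (C 4, N 3, O 2, S 2, halogen 1); for lowercase aromatic atoms, an aromatic c carries 1 H when it has two neighbours and 0 H with three, and aromatic n carries 0 H:
  atom 1: C, bond orders sum to 1 (valence 4) → 3 H
  atom 2: C, bond orders sum to 2 (valence 4) → 2 H
  atom 3: aromatic c, 3 neighbours → 0 H
  atom 4: aromatic c, 3 neighbours → 0 H
  atom 5: C, bond orders sum to 2 (valence 4) → 2 H
  atom 6: C, bond orders sum to 1 (valence 4) → 3 H
  atom 7: aromatic n, 2 neighbours → 0 H
  atom 8: aromatic c, 3 neighbours → 0 H
  atom 9: aromatic c, 2 neighbours → 1 H
  atom 10: aromatic c, 2 neighbours → 1 H
  atom 11: C with explicit H count 0
  atom 12: N, bond orders sum to 3 (valence 3) → 0 H
Total hydrogens: 12.

12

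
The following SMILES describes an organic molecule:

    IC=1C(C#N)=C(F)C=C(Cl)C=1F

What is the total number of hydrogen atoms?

1

Walk through each heavy atom and fill implicit hydrogens from standard valence (C 4, N 3, O 2, S 2, halogen 1):
  atom 1: I (halogen, monovalent) → 0 H
  atom 2: C, bond orders sum to 4 (valence 4) → 0 H
  atom 3: C, bond orders sum to 4 (valence 4) → 0 H
  atom 4: C, bond orders sum to 4 (valence 4) → 0 H
  atom 5: N, bond orders sum to 3 (valence 3) → 0 H
  atom 6: C, bond orders sum to 4 (valence 4) → 0 H
  atom 7: F (halogen, monovalent) → 0 H
  atom 8: C, bond orders sum to 3 (valence 4) → 1 H
  atom 9: C, bond orders sum to 4 (valence 4) → 0 H
  atom 10: Cl (halogen, monovalent) → 0 H
  atom 11: C, bond orders sum to 4 (valence 4) → 0 H
  atom 12: F (halogen, monovalent) → 0 H
Total hydrogens: 1.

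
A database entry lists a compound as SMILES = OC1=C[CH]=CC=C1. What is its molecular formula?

Walk through each heavy atom and fill implicit hydrogens from standard valence (C 4, N 3, O 2, S 2, halogen 1):
  atom 1: O, bond orders sum to 1 (valence 2) → 1 H
  atom 2: C, bond orders sum to 4 (valence 4) → 0 H
  atom 3: C, bond orders sum to 3 (valence 4) → 1 H
  atom 4: C with explicit H count 1
  atom 5: C, bond orders sum to 3 (valence 4) → 1 H
  atom 6: C, bond orders sum to 3 (valence 4) → 1 H
  atom 7: C, bond orders sum to 3 (valence 4) → 1 H
Totals → C:6, H:6, O:1.
In Hill order: C6H6O.

C6H6O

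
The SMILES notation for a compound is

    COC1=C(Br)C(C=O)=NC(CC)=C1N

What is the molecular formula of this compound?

C9H11BrN2O2

Walk through each heavy atom and fill implicit hydrogens from standard valence (C 4, N 3, O 2, S 2, halogen 1):
  atom 1: C, bond orders sum to 1 (valence 4) → 3 H
  atom 2: O, bond orders sum to 2 (valence 2) → 0 H
  atom 3: C, bond orders sum to 4 (valence 4) → 0 H
  atom 4: C, bond orders sum to 4 (valence 4) → 0 H
  atom 5: Br (halogen, monovalent) → 0 H
  atom 6: C, bond orders sum to 4 (valence 4) → 0 H
  atom 7: C, bond orders sum to 3 (valence 4) → 1 H
  atom 8: O, bond orders sum to 2 (valence 2) → 0 H
  atom 9: N, bond orders sum to 3 (valence 3) → 0 H
  atom 10: C, bond orders sum to 4 (valence 4) → 0 H
  atom 11: C, bond orders sum to 2 (valence 4) → 2 H
  atom 12: C, bond orders sum to 1 (valence 4) → 3 H
  atom 13: C, bond orders sum to 4 (valence 4) → 0 H
  atom 14: N, bond orders sum to 1 (valence 3) → 2 H
Totals → C:9, H:11, Br:1, N:2, O:2.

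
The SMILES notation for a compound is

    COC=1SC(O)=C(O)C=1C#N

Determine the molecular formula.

Walk through each heavy atom and fill implicit hydrogens from standard valence (C 4, N 3, O 2, S 2, halogen 1):
  atom 1: C, bond orders sum to 1 (valence 4) → 3 H
  atom 2: O, bond orders sum to 2 (valence 2) → 0 H
  atom 3: C, bond orders sum to 4 (valence 4) → 0 H
  atom 4: S, bond orders sum to 2 (valence 2) → 0 H
  atom 5: C, bond orders sum to 4 (valence 4) → 0 H
  atom 6: O, bond orders sum to 1 (valence 2) → 1 H
  atom 7: C, bond orders sum to 4 (valence 4) → 0 H
  atom 8: O, bond orders sum to 1 (valence 2) → 1 H
  atom 9: C, bond orders sum to 4 (valence 4) → 0 H
  atom 10: C, bond orders sum to 4 (valence 4) → 0 H
  atom 11: N, bond orders sum to 3 (valence 3) → 0 H
Totals → C:6, H:5, N:1, O:3, S:1.

C6H5NO3S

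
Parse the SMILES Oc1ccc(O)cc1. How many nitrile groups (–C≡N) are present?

Scan the SMILES for the nitrile motif — none present.
Groups that are present: 2 hydroxyl.

0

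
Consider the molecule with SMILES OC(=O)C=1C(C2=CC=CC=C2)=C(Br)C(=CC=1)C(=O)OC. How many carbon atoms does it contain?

15

Count every carbon token in the SMILES (each C, including those in ring-closure positions and inside branches).
Carbon count: 15.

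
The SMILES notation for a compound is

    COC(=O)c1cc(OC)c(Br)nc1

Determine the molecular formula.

C8H8BrNO3

Walk through each heavy atom and fill implicit hydrogens from standard valence (C 4, N 3, O 2, S 2, halogen 1); for lowercase aromatic atoms, an aromatic c carries 1 H when it has two neighbours and 0 H with three, and aromatic n carries 0 H:
  atom 1: C, bond orders sum to 1 (valence 4) → 3 H
  atom 2: O, bond orders sum to 2 (valence 2) → 0 H
  atom 3: C, bond orders sum to 4 (valence 4) → 0 H
  atom 4: O, bond orders sum to 2 (valence 2) → 0 H
  atom 5: aromatic c, 3 neighbours → 0 H
  atom 6: aromatic c, 2 neighbours → 1 H
  atom 7: aromatic c, 3 neighbours → 0 H
  atom 8: O, bond orders sum to 2 (valence 2) → 0 H
  atom 9: C, bond orders sum to 1 (valence 4) → 3 H
  atom 10: aromatic c, 3 neighbours → 0 H
  atom 11: Br (halogen, monovalent) → 0 H
  atom 12: aromatic n, 2 neighbours → 0 H
  atom 13: aromatic c, 2 neighbours → 1 H
Totals → C:8, H:8, Br:1, N:1, O:3.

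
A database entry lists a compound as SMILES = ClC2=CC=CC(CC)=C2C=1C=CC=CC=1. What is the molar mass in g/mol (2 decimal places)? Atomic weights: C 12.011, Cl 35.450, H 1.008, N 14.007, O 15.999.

216.71 g/mol

First, the molecular formula is C14H13Cl (counting implicit H from valence).
  C: 14 × 12.011 = 168.154
  Cl: 1 × 35.450 = 35.450
  H: 13 × 1.008 = 13.104
Sum: 14×12.011 + 1×35.450 + 13×1.008 = 216.708 → 216.71 g/mol.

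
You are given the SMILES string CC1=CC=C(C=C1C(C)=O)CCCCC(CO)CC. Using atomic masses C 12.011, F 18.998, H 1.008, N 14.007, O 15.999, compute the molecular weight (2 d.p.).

First, the molecular formula is C17H26O2 (counting implicit H from valence).
  C: 17 × 12.011 = 204.187
  H: 26 × 1.008 = 26.208
  O: 2 × 15.999 = 31.998
Sum: 17×12.011 + 26×1.008 + 2×15.999 = 262.393 → 262.39 g/mol.

262.39 g/mol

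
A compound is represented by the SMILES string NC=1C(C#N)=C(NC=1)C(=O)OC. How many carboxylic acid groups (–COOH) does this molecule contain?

0

Scan the SMILES for the carboxylic acid motif — none present.
Groups that are present: 1 ester, 1 nitrile, 1 primary amine.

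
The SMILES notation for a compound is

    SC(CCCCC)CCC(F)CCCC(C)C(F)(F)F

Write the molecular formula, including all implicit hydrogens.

C15H28F4S

Walk through each heavy atom and fill implicit hydrogens from standard valence (C 4, N 3, O 2, S 2, halogen 1):
  atom 1: S, bond orders sum to 1 (valence 2) → 1 H
  atom 2: C, bond orders sum to 3 (valence 4) → 1 H
  atom 3: C, bond orders sum to 2 (valence 4) → 2 H
  atom 4: C, bond orders sum to 2 (valence 4) → 2 H
  atom 5: C, bond orders sum to 2 (valence 4) → 2 H
  atom 6: C, bond orders sum to 2 (valence 4) → 2 H
  atom 7: C, bond orders sum to 1 (valence 4) → 3 H
  atom 8: C, bond orders sum to 2 (valence 4) → 2 H
  atom 9: C, bond orders sum to 2 (valence 4) → 2 H
  atom 10: C, bond orders sum to 3 (valence 4) → 1 H
  atom 11: F (halogen, monovalent) → 0 H
  atom 12: C, bond orders sum to 2 (valence 4) → 2 H
  atom 13: C, bond orders sum to 2 (valence 4) → 2 H
  atom 14: C, bond orders sum to 2 (valence 4) → 2 H
  atom 15: C, bond orders sum to 3 (valence 4) → 1 H
  atom 16: C, bond orders sum to 1 (valence 4) → 3 H
  atom 17: C, bond orders sum to 4 (valence 4) → 0 H
  atom 18: F (halogen, monovalent) → 0 H
  atom 19: F (halogen, monovalent) → 0 H
  atom 20: F (halogen, monovalent) → 0 H
Totals → C:15, H:28, F:4, S:1.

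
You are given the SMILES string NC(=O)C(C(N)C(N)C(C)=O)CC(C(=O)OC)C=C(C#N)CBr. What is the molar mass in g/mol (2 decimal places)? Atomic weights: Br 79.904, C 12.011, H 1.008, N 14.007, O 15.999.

First, the molecular formula is C14H21BrN4O4 (counting implicit H from valence).
  Br: 1 × 79.904 = 79.904
  C: 14 × 12.011 = 168.154
  H: 21 × 1.008 = 21.168
  N: 4 × 14.007 = 56.028
  O: 4 × 15.999 = 63.996
Sum: 1×79.904 + 14×12.011 + 21×1.008 + 4×14.007 + 4×15.999 = 389.250 → 389.25 g/mol.

389.25 g/mol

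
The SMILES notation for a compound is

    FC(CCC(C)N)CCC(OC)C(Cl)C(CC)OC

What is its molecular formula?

Walk through each heavy atom and fill implicit hydrogens from standard valence (C 4, N 3, O 2, S 2, halogen 1):
  atom 1: F (halogen, monovalent) → 0 H
  atom 2: C, bond orders sum to 3 (valence 4) → 1 H
  atom 3: C, bond orders sum to 2 (valence 4) → 2 H
  atom 4: C, bond orders sum to 2 (valence 4) → 2 H
  atom 5: C, bond orders sum to 3 (valence 4) → 1 H
  atom 6: C, bond orders sum to 1 (valence 4) → 3 H
  atom 7: N, bond orders sum to 1 (valence 3) → 2 H
  atom 8: C, bond orders sum to 2 (valence 4) → 2 H
  atom 9: C, bond orders sum to 2 (valence 4) → 2 H
  atom 10: C, bond orders sum to 3 (valence 4) → 1 H
  atom 11: O, bond orders sum to 2 (valence 2) → 0 H
  atom 12: C, bond orders sum to 1 (valence 4) → 3 H
  atom 13: C, bond orders sum to 3 (valence 4) → 1 H
  atom 14: Cl (halogen, monovalent) → 0 H
  atom 15: C, bond orders sum to 3 (valence 4) → 1 H
  atom 16: C, bond orders sum to 2 (valence 4) → 2 H
  atom 17: C, bond orders sum to 1 (valence 4) → 3 H
  atom 18: O, bond orders sum to 2 (valence 2) → 0 H
  atom 19: C, bond orders sum to 1 (valence 4) → 3 H
Totals → C:14, H:29, Cl:1, F:1, N:1, O:2.
In Hill order: C14H29ClFNO2.

C14H29ClFNO2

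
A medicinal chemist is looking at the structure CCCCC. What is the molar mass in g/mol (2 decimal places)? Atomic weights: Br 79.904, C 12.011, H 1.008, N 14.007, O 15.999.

First, the molecular formula is C5H12 (counting implicit H from valence).
  C: 5 × 12.011 = 60.055
  H: 12 × 1.008 = 12.096
Sum: 5×12.011 + 12×1.008 = 72.151 → 72.15 g/mol.

72.15 g/mol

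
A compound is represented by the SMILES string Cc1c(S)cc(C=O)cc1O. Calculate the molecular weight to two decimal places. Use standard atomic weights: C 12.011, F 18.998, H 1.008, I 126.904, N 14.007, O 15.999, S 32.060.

168.21 g/mol

First, the molecular formula is C8H8O2S (counting implicit H from valence).
  C: 8 × 12.011 = 96.088
  H: 8 × 1.008 = 8.064
  O: 2 × 15.999 = 31.998
  S: 1 × 32.060 = 32.060
Sum: 8×12.011 + 8×1.008 + 2×15.999 + 1×32.060 = 168.210 → 168.21 g/mol.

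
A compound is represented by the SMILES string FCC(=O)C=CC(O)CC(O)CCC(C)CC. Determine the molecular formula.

C13H23FO3

Walk through each heavy atom and fill implicit hydrogens from standard valence (C 4, N 3, O 2, S 2, halogen 1):
  atom 1: F (halogen, monovalent) → 0 H
  atom 2: C, bond orders sum to 2 (valence 4) → 2 H
  atom 3: C, bond orders sum to 4 (valence 4) → 0 H
  atom 4: O, bond orders sum to 2 (valence 2) → 0 H
  atom 5: C, bond orders sum to 3 (valence 4) → 1 H
  atom 6: C, bond orders sum to 3 (valence 4) → 1 H
  atom 7: C, bond orders sum to 3 (valence 4) → 1 H
  atom 8: O, bond orders sum to 1 (valence 2) → 1 H
  atom 9: C, bond orders sum to 2 (valence 4) → 2 H
  atom 10: C, bond orders sum to 3 (valence 4) → 1 H
  atom 11: O, bond orders sum to 1 (valence 2) → 1 H
  atom 12: C, bond orders sum to 2 (valence 4) → 2 H
  atom 13: C, bond orders sum to 2 (valence 4) → 2 H
  atom 14: C, bond orders sum to 3 (valence 4) → 1 H
  atom 15: C, bond orders sum to 1 (valence 4) → 3 H
  atom 16: C, bond orders sum to 2 (valence 4) → 2 H
  atom 17: C, bond orders sum to 1 (valence 4) → 3 H
Totals → C:13, H:23, F:1, O:3.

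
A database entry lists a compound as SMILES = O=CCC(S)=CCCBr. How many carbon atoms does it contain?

6

Count every carbon token in the SMILES (each C, including those in ring-closure positions and inside branches).
Carbon count: 6.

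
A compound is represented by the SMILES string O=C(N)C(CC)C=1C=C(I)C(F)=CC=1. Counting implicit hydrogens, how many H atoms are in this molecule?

11

Walk through each heavy atom and fill implicit hydrogens from standard valence (C 4, N 3, O 2, S 2, halogen 1):
  atom 1: O, bond orders sum to 2 (valence 2) → 0 H
  atom 2: C, bond orders sum to 4 (valence 4) → 0 H
  atom 3: N, bond orders sum to 1 (valence 3) → 2 H
  atom 4: C, bond orders sum to 3 (valence 4) → 1 H
  atom 5: C, bond orders sum to 2 (valence 4) → 2 H
  atom 6: C, bond orders sum to 1 (valence 4) → 3 H
  atom 7: C, bond orders sum to 4 (valence 4) → 0 H
  atom 8: C, bond orders sum to 3 (valence 4) → 1 H
  atom 9: C, bond orders sum to 4 (valence 4) → 0 H
  atom 10: I (halogen, monovalent) → 0 H
  atom 11: C, bond orders sum to 4 (valence 4) → 0 H
  atom 12: F (halogen, monovalent) → 0 H
  atom 13: C, bond orders sum to 3 (valence 4) → 1 H
  atom 14: C, bond orders sum to 3 (valence 4) → 1 H
Total hydrogens: 11.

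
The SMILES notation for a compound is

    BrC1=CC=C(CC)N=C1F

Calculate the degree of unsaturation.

Degree of unsaturation = (number of rings) + (number of π bonds).
Ring closures in the SMILES: 1.
π bonds: 3 double bonds (each 1 DoU) → 3 DoU from unsaturation.
Total DoU = 1 + 3 = 4.

4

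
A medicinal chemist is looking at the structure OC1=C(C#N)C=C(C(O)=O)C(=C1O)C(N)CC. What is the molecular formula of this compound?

C11H12N2O4

Walk through each heavy atom and fill implicit hydrogens from standard valence (C 4, N 3, O 2, S 2, halogen 1):
  atom 1: O, bond orders sum to 1 (valence 2) → 1 H
  atom 2: C, bond orders sum to 4 (valence 4) → 0 H
  atom 3: C, bond orders sum to 4 (valence 4) → 0 H
  atom 4: C, bond orders sum to 4 (valence 4) → 0 H
  atom 5: N, bond orders sum to 3 (valence 3) → 0 H
  atom 6: C, bond orders sum to 3 (valence 4) → 1 H
  atom 7: C, bond orders sum to 4 (valence 4) → 0 H
  atom 8: C, bond orders sum to 4 (valence 4) → 0 H
  atom 9: O, bond orders sum to 1 (valence 2) → 1 H
  atom 10: O, bond orders sum to 2 (valence 2) → 0 H
  atom 11: C, bond orders sum to 4 (valence 4) → 0 H
  atom 12: C, bond orders sum to 4 (valence 4) → 0 H
  atom 13: O, bond orders sum to 1 (valence 2) → 1 H
  atom 14: C, bond orders sum to 3 (valence 4) → 1 H
  atom 15: N, bond orders sum to 1 (valence 3) → 2 H
  atom 16: C, bond orders sum to 2 (valence 4) → 2 H
  atom 17: C, bond orders sum to 1 (valence 4) → 3 H
Totals → C:11, H:12, N:2, O:4.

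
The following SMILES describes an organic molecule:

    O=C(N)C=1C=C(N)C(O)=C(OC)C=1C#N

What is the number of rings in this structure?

1

In SMILES, each pair of matching ring-closure digits denotes one ring-closing bond; the number of such bonds equals the number of independent rings.
Ring-closure bonds here: 1.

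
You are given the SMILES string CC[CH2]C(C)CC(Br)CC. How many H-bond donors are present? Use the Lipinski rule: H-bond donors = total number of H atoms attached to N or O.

Donors: find every N or O and count the H atoms it carries.
  (no N or O atoms present)
Lipinski HBD = 0.

0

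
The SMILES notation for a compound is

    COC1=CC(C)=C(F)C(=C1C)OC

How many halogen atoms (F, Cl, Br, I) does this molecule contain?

Halogen atoms appear at heavy-atom position 8 (1×F).
Other groups present: 2 ether.
Halogen count: 1.

1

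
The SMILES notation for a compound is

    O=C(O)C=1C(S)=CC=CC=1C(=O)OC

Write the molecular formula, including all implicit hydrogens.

C9H8O4S

Walk through each heavy atom and fill implicit hydrogens from standard valence (C 4, N 3, O 2, S 2, halogen 1):
  atom 1: O, bond orders sum to 2 (valence 2) → 0 H
  atom 2: C, bond orders sum to 4 (valence 4) → 0 H
  atom 3: O, bond orders sum to 1 (valence 2) → 1 H
  atom 4: C, bond orders sum to 4 (valence 4) → 0 H
  atom 5: C, bond orders sum to 4 (valence 4) → 0 H
  atom 6: S, bond orders sum to 1 (valence 2) → 1 H
  atom 7: C, bond orders sum to 3 (valence 4) → 1 H
  atom 8: C, bond orders sum to 3 (valence 4) → 1 H
  atom 9: C, bond orders sum to 3 (valence 4) → 1 H
  atom 10: C, bond orders sum to 4 (valence 4) → 0 H
  atom 11: C, bond orders sum to 4 (valence 4) → 0 H
  atom 12: O, bond orders sum to 2 (valence 2) → 0 H
  atom 13: O, bond orders sum to 2 (valence 2) → 0 H
  atom 14: C, bond orders sum to 1 (valence 4) → 3 H
Totals → C:9, H:8, O:4, S:1.
In Hill order: C9H8O4S.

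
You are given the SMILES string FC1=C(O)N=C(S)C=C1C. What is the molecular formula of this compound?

C6H6FNOS

Walk through each heavy atom and fill implicit hydrogens from standard valence (C 4, N 3, O 2, S 2, halogen 1):
  atom 1: F (halogen, monovalent) → 0 H
  atom 2: C, bond orders sum to 4 (valence 4) → 0 H
  atom 3: C, bond orders sum to 4 (valence 4) → 0 H
  atom 4: O, bond orders sum to 1 (valence 2) → 1 H
  atom 5: N, bond orders sum to 3 (valence 3) → 0 H
  atom 6: C, bond orders sum to 4 (valence 4) → 0 H
  atom 7: S, bond orders sum to 1 (valence 2) → 1 H
  atom 8: C, bond orders sum to 3 (valence 4) → 1 H
  atom 9: C, bond orders sum to 4 (valence 4) → 0 H
  atom 10: C, bond orders sum to 1 (valence 4) → 3 H
Totals → C:6, H:6, F:1, N:1, O:1, S:1.
In Hill order: C6H6FNOS.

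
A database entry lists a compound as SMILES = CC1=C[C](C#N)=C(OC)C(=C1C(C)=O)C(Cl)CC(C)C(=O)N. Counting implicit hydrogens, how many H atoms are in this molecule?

19

Walk through each heavy atom and fill implicit hydrogens from standard valence (C 4, N 3, O 2, S 2, halogen 1):
  atom 1: C, bond orders sum to 1 (valence 4) → 3 H
  atom 2: C, bond orders sum to 4 (valence 4) → 0 H
  atom 3: C, bond orders sum to 3 (valence 4) → 1 H
  atom 4: C with explicit H count 0
  atom 5: C, bond orders sum to 4 (valence 4) → 0 H
  atom 6: N, bond orders sum to 3 (valence 3) → 0 H
  atom 7: C, bond orders sum to 4 (valence 4) → 0 H
  atom 8: O, bond orders sum to 2 (valence 2) → 0 H
  atom 9: C, bond orders sum to 1 (valence 4) → 3 H
  atom 10: C, bond orders sum to 4 (valence 4) → 0 H
  atom 11: C, bond orders sum to 4 (valence 4) → 0 H
  atom 12: C, bond orders sum to 4 (valence 4) → 0 H
  atom 13: C, bond orders sum to 1 (valence 4) → 3 H
  atom 14: O, bond orders sum to 2 (valence 2) → 0 H
  atom 15: C, bond orders sum to 3 (valence 4) → 1 H
  atom 16: Cl (halogen, monovalent) → 0 H
  atom 17: C, bond orders sum to 2 (valence 4) → 2 H
  atom 18: C, bond orders sum to 3 (valence 4) → 1 H
  atom 19: C, bond orders sum to 1 (valence 4) → 3 H
  atom 20: C, bond orders sum to 4 (valence 4) → 0 H
  atom 21: O, bond orders sum to 2 (valence 2) → 0 H
  atom 22: N, bond orders sum to 1 (valence 3) → 2 H
Total hydrogens: 19.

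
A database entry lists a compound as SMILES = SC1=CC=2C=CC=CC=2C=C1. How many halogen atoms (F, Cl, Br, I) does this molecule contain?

0

Scan the SMILES for the halogen motif — none present.
Groups that are present: 1 thiol.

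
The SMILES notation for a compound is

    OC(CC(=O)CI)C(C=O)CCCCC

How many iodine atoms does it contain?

1

Scan the SMILES for I atoms (remember two-letter symbols like Cl and Br are single atoms).
Iodine count: 1.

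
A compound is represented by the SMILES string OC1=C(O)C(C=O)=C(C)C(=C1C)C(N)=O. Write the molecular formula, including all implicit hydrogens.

C10H11NO4

Walk through each heavy atom and fill implicit hydrogens from standard valence (C 4, N 3, O 2, S 2, halogen 1):
  atom 1: O, bond orders sum to 1 (valence 2) → 1 H
  atom 2: C, bond orders sum to 4 (valence 4) → 0 H
  atom 3: C, bond orders sum to 4 (valence 4) → 0 H
  atom 4: O, bond orders sum to 1 (valence 2) → 1 H
  atom 5: C, bond orders sum to 4 (valence 4) → 0 H
  atom 6: C, bond orders sum to 3 (valence 4) → 1 H
  atom 7: O, bond orders sum to 2 (valence 2) → 0 H
  atom 8: C, bond orders sum to 4 (valence 4) → 0 H
  atom 9: C, bond orders sum to 1 (valence 4) → 3 H
  atom 10: C, bond orders sum to 4 (valence 4) → 0 H
  atom 11: C, bond orders sum to 4 (valence 4) → 0 H
  atom 12: C, bond orders sum to 1 (valence 4) → 3 H
  atom 13: C, bond orders sum to 4 (valence 4) → 0 H
  atom 14: N, bond orders sum to 1 (valence 3) → 2 H
  atom 15: O, bond orders sum to 2 (valence 2) → 0 H
Totals → C:10, H:11, N:1, O:4.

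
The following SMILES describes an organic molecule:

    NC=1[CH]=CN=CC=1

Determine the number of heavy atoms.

7

Every atom symbol written in the SMILES (organic subset) is one heavy atom; implicit H are not written.
Heavy atoms by element → C:5, N:2.
Total: 7.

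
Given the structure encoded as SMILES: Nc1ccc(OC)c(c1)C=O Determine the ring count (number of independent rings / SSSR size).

1

In SMILES, each pair of matching ring-closure digits denotes one ring-closing bond; the number of such bonds equals the number of independent rings.
Ring-closure bonds here: 1.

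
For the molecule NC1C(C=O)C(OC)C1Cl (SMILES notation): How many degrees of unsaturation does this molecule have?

2

Degree of unsaturation = (number of rings) + (number of π bonds).
Ring closures in the SMILES: 1.
π bonds: 1 double bond (each 1 DoU) → 1 DoU from unsaturation.
Total DoU = 1 + 1 = 2.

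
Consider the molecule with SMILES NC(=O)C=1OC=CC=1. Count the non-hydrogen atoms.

Every atom symbol written in the SMILES (organic subset) is one heavy atom; implicit H are not written.
Heavy atoms by element → C:5, N:1, O:2.
Total: 8.

8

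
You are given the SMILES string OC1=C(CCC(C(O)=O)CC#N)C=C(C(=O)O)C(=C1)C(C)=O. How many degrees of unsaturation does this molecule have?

9

Degree of unsaturation = (number of rings) + (number of π bonds).
Ring closures in the SMILES: 1.
π bonds: 6 double bonds (each 1 DoU), 1 triple bond (each 2 DoU) → 8 DoU from unsaturation.
Total DoU = 1 + 8 = 9.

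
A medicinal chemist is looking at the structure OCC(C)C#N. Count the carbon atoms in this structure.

4

Count every carbon token in the SMILES (each C, including those in ring-closure positions and inside branches).
Carbon count: 4.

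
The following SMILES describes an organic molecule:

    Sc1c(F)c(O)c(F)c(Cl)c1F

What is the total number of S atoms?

1

Scan the SMILES for S atoms (remember two-letter symbols like Cl and Br are single atoms).
Sulfur count: 1.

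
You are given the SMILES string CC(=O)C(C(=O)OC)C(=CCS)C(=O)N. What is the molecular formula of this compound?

Walk through each heavy atom and fill implicit hydrogens from standard valence (C 4, N 3, O 2, S 2, halogen 1):
  atom 1: C, bond orders sum to 1 (valence 4) → 3 H
  atom 2: C, bond orders sum to 4 (valence 4) → 0 H
  atom 3: O, bond orders sum to 2 (valence 2) → 0 H
  atom 4: C, bond orders sum to 3 (valence 4) → 1 H
  atom 5: C, bond orders sum to 4 (valence 4) → 0 H
  atom 6: O, bond orders sum to 2 (valence 2) → 0 H
  atom 7: O, bond orders sum to 2 (valence 2) → 0 H
  atom 8: C, bond orders sum to 1 (valence 4) → 3 H
  atom 9: C, bond orders sum to 4 (valence 4) → 0 H
  atom 10: C, bond orders sum to 3 (valence 4) → 1 H
  atom 11: C, bond orders sum to 2 (valence 4) → 2 H
  atom 12: S, bond orders sum to 1 (valence 2) → 1 H
  atom 13: C, bond orders sum to 4 (valence 4) → 0 H
  atom 14: O, bond orders sum to 2 (valence 2) → 0 H
  atom 15: N, bond orders sum to 1 (valence 3) → 2 H
Totals → C:9, H:13, N:1, O:4, S:1.
In Hill order: C9H13NO4S.

C9H13NO4S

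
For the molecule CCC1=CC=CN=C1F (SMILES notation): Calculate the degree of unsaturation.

4

Degree of unsaturation = (number of rings) + (number of π bonds).
Ring closures in the SMILES: 1.
π bonds: 3 double bonds (each 1 DoU) → 3 DoU from unsaturation.
Total DoU = 1 + 3 = 4.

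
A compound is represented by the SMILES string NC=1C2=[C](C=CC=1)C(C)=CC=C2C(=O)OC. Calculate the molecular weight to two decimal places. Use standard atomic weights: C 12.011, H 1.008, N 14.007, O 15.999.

215.25 g/mol

First, the molecular formula is C13H13NO2 (counting implicit H from valence).
  C: 13 × 12.011 = 156.143
  H: 13 × 1.008 = 13.104
  N: 1 × 14.007 = 14.007
  O: 2 × 15.999 = 31.998
Sum: 13×12.011 + 13×1.008 + 1×14.007 + 2×15.999 = 215.252 → 215.25 g/mol.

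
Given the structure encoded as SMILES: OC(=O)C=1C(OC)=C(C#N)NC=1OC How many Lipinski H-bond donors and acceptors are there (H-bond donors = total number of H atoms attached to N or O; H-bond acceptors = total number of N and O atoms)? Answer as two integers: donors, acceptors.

Donors: find every N or O and count the H atoms it carries.
  atom 1 (O): bond orders sum to 1 → 1 H
  atom 3 (O): bond orders sum to 2 → 0 H
  atom 6 (O): bond orders sum to 2 → 0 H
  atom 10 (N): bond orders sum to 3 → 0 H
  atom 11 (N): bond orders sum to 2 → 1 H
  atom 13 (O): bond orders sum to 2 → 0 H
Lipinski HBD = 2.
Acceptors: N atoms = 2, O atoms = 4 → HBA = 6.

2, 6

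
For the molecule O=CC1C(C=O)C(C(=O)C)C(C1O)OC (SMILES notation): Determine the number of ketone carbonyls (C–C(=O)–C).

1

The ketone motif appears at heavy-atom position 8 in the SMILES.
Other groups present: 2 aldehyde, 1 ether, 1 hydroxyl.
Ketone count: 1.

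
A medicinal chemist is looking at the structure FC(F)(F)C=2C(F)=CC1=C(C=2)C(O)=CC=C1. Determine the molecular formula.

C11H6F4O

Walk through each heavy atom and fill implicit hydrogens from standard valence (C 4, N 3, O 2, S 2, halogen 1):
  atom 1: F (halogen, monovalent) → 0 H
  atom 2: C, bond orders sum to 4 (valence 4) → 0 H
  atom 3: F (halogen, monovalent) → 0 H
  atom 4: F (halogen, monovalent) → 0 H
  atom 5: C, bond orders sum to 4 (valence 4) → 0 H
  atom 6: C, bond orders sum to 4 (valence 4) → 0 H
  atom 7: F (halogen, monovalent) → 0 H
  atom 8: C, bond orders sum to 3 (valence 4) → 1 H
  atom 9: C, bond orders sum to 4 (valence 4) → 0 H
  atom 10: C, bond orders sum to 4 (valence 4) → 0 H
  atom 11: C, bond orders sum to 3 (valence 4) → 1 H
  atom 12: C, bond orders sum to 4 (valence 4) → 0 H
  atom 13: O, bond orders sum to 1 (valence 2) → 1 H
  atom 14: C, bond orders sum to 3 (valence 4) → 1 H
  atom 15: C, bond orders sum to 3 (valence 4) → 1 H
  atom 16: C, bond orders sum to 3 (valence 4) → 1 H
Totals → C:11, H:6, F:4, O:1.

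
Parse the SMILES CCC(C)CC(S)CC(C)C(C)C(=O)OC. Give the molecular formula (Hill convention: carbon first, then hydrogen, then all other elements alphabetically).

Walk through each heavy atom and fill implicit hydrogens from standard valence (C 4, N 3, O 2, S 2, halogen 1):
  atom 1: C, bond orders sum to 1 (valence 4) → 3 H
  atom 2: C, bond orders sum to 2 (valence 4) → 2 H
  atom 3: C, bond orders sum to 3 (valence 4) → 1 H
  atom 4: C, bond orders sum to 1 (valence 4) → 3 H
  atom 5: C, bond orders sum to 2 (valence 4) → 2 H
  atom 6: C, bond orders sum to 3 (valence 4) → 1 H
  atom 7: S, bond orders sum to 1 (valence 2) → 1 H
  atom 8: C, bond orders sum to 2 (valence 4) → 2 H
  atom 9: C, bond orders sum to 3 (valence 4) → 1 H
  atom 10: C, bond orders sum to 1 (valence 4) → 3 H
  atom 11: C, bond orders sum to 3 (valence 4) → 1 H
  atom 12: C, bond orders sum to 1 (valence 4) → 3 H
  atom 13: C, bond orders sum to 4 (valence 4) → 0 H
  atom 14: O, bond orders sum to 2 (valence 2) → 0 H
  atom 15: O, bond orders sum to 2 (valence 2) → 0 H
  atom 16: C, bond orders sum to 1 (valence 4) → 3 H
Totals → C:13, H:26, O:2, S:1.
In Hill order: C13H26O2S.

C13H26O2S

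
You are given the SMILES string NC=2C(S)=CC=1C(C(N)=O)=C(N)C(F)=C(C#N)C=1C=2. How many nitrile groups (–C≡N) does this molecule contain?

The nitrile motif appears at heavy-atom position 16 in the SMILES.
Other groups present: 1 amide, 2 primary amine, 1 thiol.
Nitrile count: 1.

1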